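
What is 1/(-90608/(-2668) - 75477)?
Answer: -667/50320507 ≈ -1.3255e-5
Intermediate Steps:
1/(-90608/(-2668) - 75477) = 1/(-90608*(-1/2668) - 75477) = 1/(22652/667 - 75477) = 1/(-50320507/667) = -667/50320507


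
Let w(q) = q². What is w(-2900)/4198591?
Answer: 290000/144779 ≈ 2.0031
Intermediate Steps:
w(-2900)/4198591 = (-2900)²/4198591 = 8410000*(1/4198591) = 290000/144779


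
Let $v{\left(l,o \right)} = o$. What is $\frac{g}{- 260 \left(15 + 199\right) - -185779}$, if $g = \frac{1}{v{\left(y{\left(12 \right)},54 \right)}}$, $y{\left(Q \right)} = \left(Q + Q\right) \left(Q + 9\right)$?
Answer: $\frac{1}{7027506} \approx 1.423 \cdot 10^{-7}$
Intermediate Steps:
$y{\left(Q \right)} = 2 Q \left(9 + Q\right)$
$g = \frac{1}{54} \approx 0.018519$
$\frac{g}{- 260 \left(15 + 199\right) - -185779} = \frac{1}{54 \left(- 260 \left(15 + 199\right) - -185779\right)} = \frac{1}{54 \left(\left(-260\right) 214 + 185779\right)} = \frac{1}{54 \left(-55640 + 185779\right)} = \frac{1}{54 \cdot 130139} = \frac{1}{54} \cdot \frac{1}{130139} = \frac{1}{7027506}$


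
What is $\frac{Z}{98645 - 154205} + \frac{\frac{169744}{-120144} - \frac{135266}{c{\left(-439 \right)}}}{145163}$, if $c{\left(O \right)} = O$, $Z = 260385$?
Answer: $- \frac{8302930888069895}{1772448141964152} \approx -4.6844$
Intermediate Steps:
$\frac{Z}{98645 - 154205} + \frac{\frac{169744}{-120144} - \frac{135266}{c{\left(-439 \right)}}}{145163} = \frac{260385}{98645 - 154205} + \frac{\frac{169744}{-120144} - \frac{135266}{-439}}{145163} = \frac{260385}{-55560} + \left(169744 \left(- \frac{1}{120144}\right) - - \frac{135266}{439}\right) \frac{1}{145163} = 260385 \left(- \frac{1}{55560}\right) + \left(- \frac{10609}{7509} + \frac{135266}{439}\right) \frac{1}{145163} = - \frac{17359}{3704} + \frac{1011055043}{3296451} \cdot \frac{1}{145163} = - \frac{17359}{3704} + \frac{1011055043}{478522716513} = - \frac{8302930888069895}{1772448141964152}$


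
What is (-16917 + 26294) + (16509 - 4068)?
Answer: 21818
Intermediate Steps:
(-16917 + 26294) + (16509 - 4068) = 9377 + 12441 = 21818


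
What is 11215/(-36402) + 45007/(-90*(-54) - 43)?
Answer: 1584322159/175348434 ≈ 9.0353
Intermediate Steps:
11215/(-36402) + 45007/(-90*(-54) - 43) = 11215*(-1/36402) + 45007/(4860 - 43) = -11215/36402 + 45007/4817 = 1584322159/175348434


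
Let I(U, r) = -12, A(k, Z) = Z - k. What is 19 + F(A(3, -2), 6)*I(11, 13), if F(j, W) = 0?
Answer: 19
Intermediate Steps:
19 + F(A(3, -2), 6)*I(11, 13) = 19 + 0*(-12) = 19 + 0 = 19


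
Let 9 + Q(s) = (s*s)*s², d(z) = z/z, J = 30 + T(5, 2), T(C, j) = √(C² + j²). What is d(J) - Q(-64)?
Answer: -16777206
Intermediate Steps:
J = 30 + √29 (J = 30 + √(5² + 2²) = 30 + √(25 + 4) = 30 + √29 ≈ 35.385)
d(z) = 1
Q(s) = -9 + s⁴ (Q(s) = -9 + (s*s)*s² = -9 + s²*s² = -9 + s⁴)
d(J) - Q(-64) = 1 - (-9 + (-64)⁴) = 1 - (-9 + 16777216) = 1 - 1*16777207 = 1 - 16777207 = -16777206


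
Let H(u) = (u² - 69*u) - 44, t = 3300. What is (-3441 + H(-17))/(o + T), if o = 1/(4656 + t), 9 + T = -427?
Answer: 2299284/495545 ≈ 4.6399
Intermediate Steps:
T = -436 (T = -9 - 427 = -436)
H(u) = -44 + u² - 69*u
o = 1/7956 (o = 1/(4656 + 3300) = 1/7956 ≈ 0.00012569)
(-3441 + H(-17))/(o + T) = (-3441 + (-44 + (-17)² - 69*(-17)))/(1/7956 - 436) = (-3441 + (-44 + 289 + 1173))/(-3468815/7956) = (-3441 + 1418)*(-7956/3468815) = -2023*(-7956/3468815) = 2299284/495545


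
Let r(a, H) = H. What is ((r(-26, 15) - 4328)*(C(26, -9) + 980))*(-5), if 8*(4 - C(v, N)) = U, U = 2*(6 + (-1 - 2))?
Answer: 84815145/4 ≈ 2.1204e+7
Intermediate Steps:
U = 6 (U = 2*(6 - 3) = 2*3 = 6)
C(v, N) = 13/4 (C(v, N) = 4 - ⅛*6 = 4 - ¾ = 13/4)
((r(-26, 15) - 4328)*(C(26, -9) + 980))*(-5) = ((15 - 4328)*(13/4 + 980))*(-5) = -4313*3933/4*(-5) = -16963029/4*(-5) = 84815145/4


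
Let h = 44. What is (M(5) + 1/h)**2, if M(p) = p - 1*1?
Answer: 31329/1936 ≈ 16.182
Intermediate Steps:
M(p) = -1 + p (M(p) = p - 1 = -1 + p)
(M(5) + 1/h)**2 = ((-1 + 5) + 1/44)**2 = (4 + 1/44)**2 = (177/44)**2 = 31329/1936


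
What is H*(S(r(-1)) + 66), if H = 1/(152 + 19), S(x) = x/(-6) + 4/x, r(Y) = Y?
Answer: 373/1026 ≈ 0.36355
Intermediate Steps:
S(x) = 4/x - x/6 (S(x) = x*(-⅙) + 4/x = -x/6 + 4/x = 4/x - x/6)
H = 1/171 ≈ 0.0058480
H*(S(r(-1)) + 66) = ((4/(-1) - ⅙*(-1)) + 66)/171 = ((4*(-1) + ⅙) + 66)/171 = ((-4 + ⅙) + 66)/171 = (-23/6 + 66)/171 = (1/171)*(373/6) = 373/1026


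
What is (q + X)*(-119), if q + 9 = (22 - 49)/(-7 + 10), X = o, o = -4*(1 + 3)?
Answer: 4046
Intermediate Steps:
o = -16 (o = -4*4 = -16)
X = -16
q = -18 (q = -9 + (22 - 49)/(-7 + 10) = -9 - 27/3 = -9 - 27*⅓ = -9 - 9 = -18)
(q + X)*(-119) = (-18 - 16)*(-119) = -34*(-119) = 4046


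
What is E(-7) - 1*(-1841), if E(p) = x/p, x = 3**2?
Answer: 12878/7 ≈ 1839.7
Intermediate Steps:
x = 9
E(p) = 9/p
E(-7) - 1*(-1841) = 9/(-7) - 1*(-1841) = 9*(-1/7) + 1841 = -9/7 + 1841 = 12878/7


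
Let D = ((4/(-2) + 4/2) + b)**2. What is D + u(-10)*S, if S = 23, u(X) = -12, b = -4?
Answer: -260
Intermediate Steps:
D = 16 (D = ((4/(-2) + 4/2) - 4)**2 = ((4*(-1/2) + 4*(1/2)) - 4)**2 = ((-2 + 2) - 4)**2 = (0 - 4)**2 = (-4)**2 = 16)
D + u(-10)*S = 16 - 12*23 = 16 - 276 = -260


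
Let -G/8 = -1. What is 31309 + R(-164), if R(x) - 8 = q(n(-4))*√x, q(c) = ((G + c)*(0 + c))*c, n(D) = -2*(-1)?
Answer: 31317 + 80*I*√41 ≈ 31317.0 + 512.25*I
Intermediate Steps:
G = 8 (G = -8*(-1) = 8)
n(D) = 2
q(c) = c²*(8 + c) (q(c) = ((8 + c)*(0 + c))*c = ((8 + c)*c)*c = (c*(8 + c))*c = c²*(8 + c))
R(x) = 8 + 40*√x (R(x) = 8 + (2²*(8 + 2))*√x = 8 + (4*10)*√x = 8 + 40*√x)
31309 + R(-164) = 31309 + (8 + 40*√(-164)) = 31309 + (8 + 40*(2*I*√41)) = 31309 + (8 + 80*I*√41) = 31317 + 80*I*√41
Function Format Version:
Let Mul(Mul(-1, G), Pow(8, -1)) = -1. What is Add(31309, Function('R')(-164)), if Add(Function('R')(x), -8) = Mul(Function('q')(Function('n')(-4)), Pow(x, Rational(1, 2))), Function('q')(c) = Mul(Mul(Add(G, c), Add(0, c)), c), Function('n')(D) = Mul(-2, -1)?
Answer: Add(31317, Mul(80, I, Pow(41, Rational(1, 2)))) ≈ Add(31317., Mul(512.25, I))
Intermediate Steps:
G = 8 (G = Mul(-8, -1) = 8)
Function('n')(D) = 2
Function('q')(c) = Mul(Pow(c, 2), Add(8, c)) (Function('q')(c) = Mul(Mul(Add(8, c), Add(0, c)), c) = Mul(Mul(Add(8, c), c), c) = Mul(Mul(c, Add(8, c)), c) = Mul(Pow(c, 2), Add(8, c)))
Function('R')(x) = Add(8, Mul(40, Pow(x, Rational(1, 2)))) (Function('R')(x) = Add(8, Mul(Mul(Pow(2, 2), Add(8, 2)), Pow(x, Rational(1, 2)))) = Add(8, Mul(Mul(4, 10), Pow(x, Rational(1, 2)))) = Add(8, Mul(40, Pow(x, Rational(1, 2)))))
Add(31309, Function('R')(-164)) = Add(31309, Add(8, Mul(40, Pow(-164, Rational(1, 2))))) = Add(31309, Add(8, Mul(40, Mul(2, I, Pow(41, Rational(1, 2)))))) = Add(31309, Add(8, Mul(80, I, Pow(41, Rational(1, 2))))) = Add(31317, Mul(80, I, Pow(41, Rational(1, 2))))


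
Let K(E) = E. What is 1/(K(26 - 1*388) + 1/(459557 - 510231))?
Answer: -50674/18343989 ≈ -0.0027624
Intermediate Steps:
1/(K(26 - 1*388) + 1/(459557 - 510231)) = 1/((26 - 1*388) + 1/(459557 - 510231)) = 1/((26 - 388) + 1/(-50674)) = 1/(-362 - 1/50674) = 1/(-18343989/50674) = -50674/18343989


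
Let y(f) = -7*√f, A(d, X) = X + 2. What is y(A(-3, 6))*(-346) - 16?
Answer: -16 + 4844*√2 ≈ 6834.5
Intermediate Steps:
A(d, X) = 2 + X
y(A(-3, 6))*(-346) - 16 = -7*√(2 + 6)*(-346) - 16 = -14*√2*(-346) - 16 = 4844*√2 - 16 = -16 + 4844*√2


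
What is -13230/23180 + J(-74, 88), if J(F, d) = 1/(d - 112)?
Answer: -17035/27816 ≈ -0.61242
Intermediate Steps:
J(F, d) = 1/(-112 + d)
-13230/23180 + J(-74, 88) = -13230/23180 + 1/(-112 + 88) = -13230*1/23180 + 1/(-24) = -1323/2318 - 1/24 = -17035/27816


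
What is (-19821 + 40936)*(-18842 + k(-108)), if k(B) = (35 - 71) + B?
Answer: -400889390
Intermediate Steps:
k(B) = -36 + B
(-19821 + 40936)*(-18842 + k(-108)) = (-19821 + 40936)*(-18842 + (-36 - 108)) = 21115*(-18842 - 144) = 21115*(-18986) = -400889390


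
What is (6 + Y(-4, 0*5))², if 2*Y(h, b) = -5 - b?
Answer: 49/4 ≈ 12.250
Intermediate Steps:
Y(h, b) = -5/2 - b/2 (Y(h, b) = (-5 - b)/2 = -5/2 - b/2)
(6 + Y(-4, 0*5))² = (6 + (-5/2 - 0*5))² = (6 + (-5/2 - ½*0))² = (6 + (-5/2 + 0))² = (6 - 5/2)² = (7/2)² = 49/4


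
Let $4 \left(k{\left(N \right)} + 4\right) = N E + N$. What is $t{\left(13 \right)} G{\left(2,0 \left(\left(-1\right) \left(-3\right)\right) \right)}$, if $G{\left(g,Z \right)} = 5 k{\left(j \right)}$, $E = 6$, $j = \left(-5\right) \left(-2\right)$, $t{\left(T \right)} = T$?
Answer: $\frac{1755}{2} \approx 877.5$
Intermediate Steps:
$j = 10$
$k{\left(N \right)} = -4 + \frac{7 N}{4}$ ($k{\left(N \right)} = -4 + \frac{N 6 + N}{4} = -4 + \frac{6 N + N}{4} = -4 + \frac{7 N}{4}$)
$G{\left(g,Z \right)} = \frac{135}{2}$ ($G{\left(g,Z \right)} = 5 \left(-4 + \frac{7}{4} \cdot 10\right) = 5 \left(-4 + \frac{35}{2}\right) = 5 \cdot \frac{27}{2} = \frac{135}{2}$)
$t{\left(13 \right)} G{\left(2,0 \left(\left(-1\right) \left(-3\right)\right) \right)} = 13 \cdot \frac{135}{2} = \frac{1755}{2}$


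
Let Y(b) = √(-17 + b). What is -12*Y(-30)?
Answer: -12*I*√47 ≈ -82.268*I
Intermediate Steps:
-12*Y(-30) = -12*√(-17 - 30) = -12*I*√47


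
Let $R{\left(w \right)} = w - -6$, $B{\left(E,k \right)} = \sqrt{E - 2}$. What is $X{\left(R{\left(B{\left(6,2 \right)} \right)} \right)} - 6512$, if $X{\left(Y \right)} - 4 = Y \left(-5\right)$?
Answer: $-6548$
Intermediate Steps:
$B{\left(E,k \right)} = \sqrt{-2 + E}$
$R{\left(w \right)} = 6 + w$ ($R{\left(w \right)} = w + 6 = 6 + w$)
$X{\left(Y \right)} = 4 - 5 Y$ ($X{\left(Y \right)} = 4 + Y \left(-5\right) = 4 - 5 Y$)
$X{\left(R{\left(B{\left(6,2 \right)} \right)} \right)} - 6512 = \left(4 - 5 \left(6 + \sqrt{-2 + 6}\right)\right) - 6512 = \left(4 - 5 \left(6 + \sqrt{4}\right)\right) - 6512 = \left(4 - 5 \left(6 + 2\right)\right) - 6512 = \left(4 - 40\right) - 6512 = -36 - 6512 = -6548$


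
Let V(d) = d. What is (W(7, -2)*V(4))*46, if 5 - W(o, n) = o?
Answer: -368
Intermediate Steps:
W(o, n) = 5 - o
(W(7, -2)*V(4))*46 = ((5 - 1*7)*4)*46 = ((5 - 7)*4)*46 = -2*4*46 = -8*46 = -368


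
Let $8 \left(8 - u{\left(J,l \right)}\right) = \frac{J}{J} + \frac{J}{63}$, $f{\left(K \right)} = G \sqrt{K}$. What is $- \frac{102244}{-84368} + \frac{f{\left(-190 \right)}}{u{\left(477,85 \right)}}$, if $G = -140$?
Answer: $\frac{25561}{21092} - \frac{1960 i \sqrt{190}}{97} \approx 1.2119 - 278.52 i$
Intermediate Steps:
$f{\left(K \right)} = - 140 \sqrt{K}$
$u{\left(J,l \right)} = \frac{63}{8} - \frac{J}{504}$ ($u{\left(J,l \right)} = 8 - \frac{\frac{J}{J} + \frac{J}{63}}{8} = 8 - \frac{1 + J \frac{1}{63}}{8} = 8 - \frac{1 + \frac{J}{63}}{8} = 8 - \left(\frac{1}{8} + \frac{J}{504}\right) = \frac{63}{8} - \frac{J}{504}$)
$- \frac{102244}{-84368} + \frac{f{\left(-190 \right)}}{u{\left(477,85 \right)}} = - \frac{102244}{-84368} + \frac{\left(-140\right) \sqrt{-190}}{\frac{63}{8} - \frac{53}{56}} = \left(-102244\right) \left(- \frac{1}{84368}\right) + \frac{\left(-140\right) i \sqrt{190}}{\frac{63}{8} - \frac{53}{56}} = \frac{25561}{21092} + \frac{\left(-140\right) i \sqrt{190}}{\frac{97}{14}} = \frac{25561}{21092} + - 140 i \sqrt{190} \cdot \frac{14}{97} = \frac{25561}{21092} - \frac{1960 i \sqrt{190}}{97}$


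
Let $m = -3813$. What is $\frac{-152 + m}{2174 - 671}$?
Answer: $- \frac{3965}{1503} \approx -2.6381$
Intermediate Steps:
$\frac{-152 + m}{2174 - 671} = \frac{-152 - 3813}{2174 - 671} = - \frac{3965}{1503}$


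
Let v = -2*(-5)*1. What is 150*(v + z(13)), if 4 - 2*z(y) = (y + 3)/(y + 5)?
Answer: 5200/3 ≈ 1733.3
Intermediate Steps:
z(y) = 2 - (3 + y)/(2*(5 + y)) (z(y) = 2 - (y + 3)/(2*(y + 5)) = 2 - (3 + y)/(2*(5 + y)))
v = 10 (v = 10*1 = 10)
150*(v + z(13)) = 150*(10 + (17 + 3*13)/(2*(5 + 13))) = 150*(10 + (½)*(17 + 39)/18) = 150*(10 + (½)*(1/18)*56) = 150*(10 + 14/9) = 150*(104/9) = 5200/3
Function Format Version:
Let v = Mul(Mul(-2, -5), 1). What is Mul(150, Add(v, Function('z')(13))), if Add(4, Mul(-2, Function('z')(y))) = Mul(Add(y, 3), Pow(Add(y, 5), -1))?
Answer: Rational(5200, 3) ≈ 1733.3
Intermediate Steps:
Function('z')(y) = Add(2, Mul(Rational(-1, 2), Pow(Add(5, y), -1), Add(3, y))) (Function('z')(y) = Add(2, Mul(Rational(-1, 2), Mul(Add(y, 3), Pow(Add(y, 5), -1)))) = Add(2, Mul(Rational(-1, 2), Mul(Add(3, y), Pow(Add(5, y), -1)))) = Add(2, Mul(Rational(-1, 2), Mul(Pow(Add(5, y), -1), Add(3, y)))) = Add(2, Mul(Rational(-1, 2), Pow(Add(5, y), -1), Add(3, y))))
v = 10 (v = Mul(10, 1) = 10)
Mul(150, Add(v, Function('z')(13))) = Mul(150, Add(10, Mul(Rational(1, 2), Pow(Add(5, 13), -1), Add(17, Mul(3, 13))))) = Mul(150, Add(10, Mul(Rational(1, 2), Pow(18, -1), Add(17, 39)))) = Mul(150, Add(10, Mul(Rational(1, 2), Rational(1, 18), 56))) = Mul(150, Add(10, Rational(14, 9))) = Mul(150, Rational(104, 9)) = Rational(5200, 3)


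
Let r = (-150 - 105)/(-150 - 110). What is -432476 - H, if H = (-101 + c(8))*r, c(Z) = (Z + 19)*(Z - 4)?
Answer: -22489109/52 ≈ -4.3248e+5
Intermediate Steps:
c(Z) = (-4 + Z)*(19 + Z) (c(Z) = (19 + Z)*(-4 + Z) = (-4 + Z)*(19 + Z))
r = 51/52 (r = -255/(-260) = -255*(-1/260) = 51/52 ≈ 0.98077)
H = 357/52 (H = (-101 + (-76 + 8**2 + 15*8))*(51/52) = (-101 + (-76 + 64 + 120))*(51/52) = (-101 + 108)*(51/52) = 7*(51/52) = 357/52 ≈ 6.8654)
-432476 - H = -432476 - 1*357/52 = -432476 - 357/52 = -22489109/52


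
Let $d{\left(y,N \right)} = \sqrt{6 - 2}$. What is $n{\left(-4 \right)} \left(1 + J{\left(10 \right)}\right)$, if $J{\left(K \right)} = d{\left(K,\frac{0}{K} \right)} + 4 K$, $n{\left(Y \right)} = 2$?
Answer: $86$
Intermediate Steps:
$d{\left(y,N \right)} = 2$ ($d{\left(y,N \right)} = \sqrt{4} = 2$)
$J{\left(K \right)} = 2 + 4 K$
$n{\left(-4 \right)} \left(1 + J{\left(10 \right)}\right) = 2 \left(1 + \left(2 + 4 \cdot 10\right)\right) = 2 \left(1 + \left(2 + 40\right)\right) = 2 \left(1 + 42\right) = 2 \cdot 43 = 86$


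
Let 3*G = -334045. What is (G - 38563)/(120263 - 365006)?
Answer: 449734/734229 ≈ 0.61253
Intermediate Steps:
G = -334045/3 (G = (⅓)*(-334045) = -334045/3 ≈ -1.1135e+5)
(G - 38563)/(120263 - 365006) = (-334045/3 - 38563)/(120263 - 365006) = -449734/3/(-244743) = -449734/3*(-1/244743) = 449734/734229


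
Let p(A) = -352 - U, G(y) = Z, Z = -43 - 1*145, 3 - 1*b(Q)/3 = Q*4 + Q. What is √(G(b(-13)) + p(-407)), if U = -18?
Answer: 3*I*√58 ≈ 22.847*I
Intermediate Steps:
b(Q) = 9 - 15*Q (b(Q) = 9 - 3*(Q*4 + Q) = 9 - 3*(4*Q + Q) = 9 - 15*Q)
Z = -188 (Z = -43 - 145 = -188)
G(y) = -188
p(A) = -334 (p(A) = -352 - 1*(-18) = -352 + 18 = -334)
√(G(b(-13)) + p(-407)) = √(-188 - 334) = √(-522) = 3*I*√58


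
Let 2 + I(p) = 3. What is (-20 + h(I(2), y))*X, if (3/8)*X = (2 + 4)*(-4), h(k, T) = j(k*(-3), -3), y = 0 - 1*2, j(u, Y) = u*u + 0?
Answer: 704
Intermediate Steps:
I(p) = 1 (I(p) = -2 + 3 = 1)
j(u, Y) = u**2 (j(u, Y) = u**2 + 0 = u**2)
y = -2 (y = 0 - 2 = -2)
h(k, T) = 9*k**2 (h(k, T) = (k*(-3))**2 = (-3*k)**2 = 9*k**2)
X = -64 (X = 8*((2 + 4)*(-4))/3 = 8*(6*(-4))/3 = (8/3)*(-24) = -64)
(-20 + h(I(2), y))*X = (-20 + 9*1**2)*(-64) = (-20 + 9*1)*(-64) = (-20 + 9)*(-64) = -11*(-64) = 704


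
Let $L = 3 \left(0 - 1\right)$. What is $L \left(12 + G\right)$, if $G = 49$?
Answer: $-183$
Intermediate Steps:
$L = -3$ ($L = 3 \left(-1\right) = -3$)
$L \left(12 + G\right) = - 3 \left(12 + 49\right) = \left(-3\right) 61 = -183$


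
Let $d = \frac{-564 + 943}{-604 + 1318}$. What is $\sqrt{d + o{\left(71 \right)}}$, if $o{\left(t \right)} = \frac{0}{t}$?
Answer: $\frac{\sqrt{270606}}{714} \approx 0.72857$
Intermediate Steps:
$o{\left(t \right)} = 0$
$d = \frac{379}{714} \approx 0.53081$
$\sqrt{d + o{\left(71 \right)}} = \sqrt{\frac{379}{714} + 0} = \sqrt{\frac{379}{714}} = \frac{\sqrt{270606}}{714}$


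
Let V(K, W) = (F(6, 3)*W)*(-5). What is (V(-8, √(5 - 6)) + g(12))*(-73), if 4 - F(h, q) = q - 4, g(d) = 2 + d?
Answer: -1022 + 1825*I ≈ -1022.0 + 1825.0*I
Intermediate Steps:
F(h, q) = 8 - q (F(h, q) = 4 - (q - 4) = 4 - (-4 + q) = 4 + (4 - q) = 8 - q)
V(K, W) = -25*W (V(K, W) = ((8 - 1*3)*W)*(-5) = ((8 - 3)*W)*(-5) = (5*W)*(-5) = -25*W)
(V(-8, √(5 - 6)) + g(12))*(-73) = (-25*√(5 - 6) + (2 + 12))*(-73) = (-25*I + 14)*(-73) = (14 - 25*I)*(-73) = -1022 + 1825*I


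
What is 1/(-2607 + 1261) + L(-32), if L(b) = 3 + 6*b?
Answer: -254395/1346 ≈ -189.00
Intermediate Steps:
1/(-2607 + 1261) + L(-32) = 1/(-2607 + 1261) + (3 + 6*(-32)) = 1/(-1346) + (3 - 192) = -1/1346 - 189 = -254395/1346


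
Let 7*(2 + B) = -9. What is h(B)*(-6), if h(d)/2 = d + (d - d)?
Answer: 276/7 ≈ 39.429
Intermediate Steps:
B = -23/7 (B = -2 + (⅐)*(-9) = -2 - 9/7 = -23/7 ≈ -3.2857)
h(d) = 2*d (h(d) = 2*(d + (d - d)) = 2*(d + 0) = 2*d)
h(B)*(-6) = (2*(-23/7))*(-6) = -46/7*(-6) = 276/7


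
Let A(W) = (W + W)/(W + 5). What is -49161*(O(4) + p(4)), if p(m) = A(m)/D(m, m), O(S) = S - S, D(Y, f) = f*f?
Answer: -16387/6 ≈ -2731.2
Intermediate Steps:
D(Y, f) = f**2
O(S) = 0
A(W) = 2*W/(5 + W) (A(W) = (2*W)/(5 + W) = 2*W/(5 + W))
p(m) = 2/(m*(5 + m)) (p(m) = (2*m/(5 + m))/(m**2) = (2*m/(5 + m))/m**2 = 2/(m*(5 + m)))
-49161*(O(4) + p(4)) = -49161*(0 + 2/(4*(5 + 4))) = -49161*(0 + 2*(1/4)/9) = -49161*(0 + 2*(1/4)*(1/9)) = -49161*(0 + 1/18) = -49161*1/18 = -16387/6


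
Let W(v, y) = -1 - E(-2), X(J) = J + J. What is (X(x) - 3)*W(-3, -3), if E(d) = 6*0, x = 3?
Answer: -3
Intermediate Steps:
E(d) = 0
X(J) = 2*J
W(v, y) = -1 (W(v, y) = -1 - 1*0 = -1 + 0 = -1)
(X(x) - 3)*W(-3, -3) = (2*3 - 3)*(-1) = (6 - 3)*(-1) = 3*(-1) = -3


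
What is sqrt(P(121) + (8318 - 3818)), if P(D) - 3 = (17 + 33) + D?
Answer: sqrt(4674) ≈ 68.367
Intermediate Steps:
P(D) = 53 + D (P(D) = 3 + ((17 + 33) + D) = 3 + (50 + D) = 53 + D)
sqrt(P(121) + (8318 - 3818)) = sqrt((53 + 121) + (8318 - 3818)) = sqrt(174 + 4500) = sqrt(4674)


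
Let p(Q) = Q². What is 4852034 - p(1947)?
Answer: 1061225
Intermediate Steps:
4852034 - p(1947) = 4852034 - 1*1947² = 4852034 - 1*3790809 = 4852034 - 3790809 = 1061225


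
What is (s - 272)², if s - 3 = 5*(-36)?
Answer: 201601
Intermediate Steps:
s = -177 (s = 3 + 5*(-36) = 3 - 180 = -177)
(s - 272)² = (-177 - 272)² = (-449)² = 201601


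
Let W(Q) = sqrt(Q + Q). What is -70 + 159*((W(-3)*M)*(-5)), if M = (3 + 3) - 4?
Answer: -70 - 1590*I*sqrt(6) ≈ -70.0 - 3894.7*I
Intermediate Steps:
M = 2 (M = 6 - 4 = 2)
W(Q) = sqrt(2)*sqrt(Q) (W(Q) = sqrt(2*Q) = sqrt(2)*sqrt(Q))
-70 + 159*((W(-3)*M)*(-5)) = -70 + 159*(((sqrt(2)*sqrt(-3))*2)*(-5)) = -70 + 159*(((sqrt(2)*(I*sqrt(3)))*2)*(-5)) = -70 + 159*(((I*sqrt(6))*2)*(-5)) = -70 + 159*((2*I*sqrt(6))*(-5)) = -70 + 159*(-10*I*sqrt(6)) = -70 - 1590*I*sqrt(6)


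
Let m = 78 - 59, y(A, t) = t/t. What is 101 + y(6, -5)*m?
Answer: 120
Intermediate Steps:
y(A, t) = 1
m = 19
101 + y(6, -5)*m = 101 + 1*19 = 101 + 19 = 120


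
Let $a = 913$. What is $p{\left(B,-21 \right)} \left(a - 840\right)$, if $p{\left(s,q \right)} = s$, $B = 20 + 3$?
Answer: $1679$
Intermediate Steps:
$B = 23$
$p{\left(B,-21 \right)} \left(a - 840\right) = 23 \left(913 - 840\right) = 23 \cdot 73 = 1679$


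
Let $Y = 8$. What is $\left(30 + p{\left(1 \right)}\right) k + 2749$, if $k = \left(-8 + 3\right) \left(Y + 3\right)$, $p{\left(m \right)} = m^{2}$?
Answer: $1044$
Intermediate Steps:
$k = -55$ ($k = \left(-8 + 3\right) \left(8 + 3\right) = \left(-5\right) 11 = -55$)
$\left(30 + p{\left(1 \right)}\right) k + 2749 = \left(30 + 1^{2}\right) \left(-55\right) + 2749 = \left(30 + 1\right) \left(-55\right) + 2749 = 31 \left(-55\right) + 2749 = -1705 + 2749 = 1044$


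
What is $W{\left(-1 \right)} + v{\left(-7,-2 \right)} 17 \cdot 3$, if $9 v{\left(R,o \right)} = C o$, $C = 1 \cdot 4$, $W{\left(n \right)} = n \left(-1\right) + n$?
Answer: $- \frac{136}{3} \approx -45.333$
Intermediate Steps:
$W{\left(n \right)} = 0$ ($W{\left(n \right)} = - n + n = 0$)
$C = 4$
$v{\left(R,o \right)} = \frac{4 o}{9}$
$W{\left(-1 \right)} + v{\left(-7,-2 \right)} 17 \cdot 3 = 0 + \frac{4}{9} \left(-2\right) 17 \cdot 3 = 0 - \frac{136}{3} = - \frac{136}{3}$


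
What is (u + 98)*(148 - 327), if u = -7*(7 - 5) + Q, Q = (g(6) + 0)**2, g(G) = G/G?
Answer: -15215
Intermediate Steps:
g(G) = 1
Q = 1 (Q = (1 + 0)**2 = 1**2 = 1)
u = -13 (u = -7*(7 - 5) + 1 = -7*2 + 1 = -14 + 1 = -13)
(u + 98)*(148 - 327) = (-13 + 98)*(148 - 327) = 85*(-179) = -15215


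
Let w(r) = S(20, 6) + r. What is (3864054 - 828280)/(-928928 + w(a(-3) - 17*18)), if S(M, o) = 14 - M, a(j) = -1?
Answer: -3035774/929241 ≈ -3.2669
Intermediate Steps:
w(r) = -6 + r (w(r) = (14 - 1*20) + r = (14 - 20) + r = -6 + r)
(3864054 - 828280)/(-928928 + w(a(-3) - 17*18)) = (3864054 - 828280)/(-928928 + (-6 + (-1 - 17*18))) = 3035774/(-928928 + (-6 + (-1 - 306))) = 3035774/(-928928 + (-6 - 307)) = 3035774/(-928928 - 313) = 3035774/(-929241) = 3035774*(-1/929241) = -3035774/929241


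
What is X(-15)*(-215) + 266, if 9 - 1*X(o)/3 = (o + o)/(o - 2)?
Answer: -74813/17 ≈ -4400.8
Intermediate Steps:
X(o) = 27 - 6*o/(-2 + o) (X(o) = 27 - 3*(o + o)/(o - 2) = 27 - 3*2*o/(-2 + o) = 27 - 6*o/(-2 + o))
X(-15)*(-215) + 266 = (3*(-18 + 7*(-15))/(-2 - 15))*(-215) + 266 = (3*(-18 - 105)/(-17))*(-215) + 266 = (3*(-1/17)*(-123))*(-215) + 266 = (369/17)*(-215) + 266 = -79335/17 + 266 = -74813/17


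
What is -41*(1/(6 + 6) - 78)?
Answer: 38335/12 ≈ 3194.6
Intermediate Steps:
-41*(1/(6 + 6) - 78) = -41*(1/12 - 78) = -41*(-935/12) = 38335/12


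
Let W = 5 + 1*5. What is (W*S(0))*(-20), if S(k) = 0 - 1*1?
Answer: 200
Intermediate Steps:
S(k) = -1 (S(k) = 0 - 1 = -1)
W = 10 (W = 5 + 5 = 10)
(W*S(0))*(-20) = (10*(-1))*(-20) = -10*(-20) = 200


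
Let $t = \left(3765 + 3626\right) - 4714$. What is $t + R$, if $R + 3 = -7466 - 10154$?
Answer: $-14946$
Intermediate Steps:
$R = -17623$ ($R = -3 - 17620 = -17623$)
$t = 2677$ ($t = 7391 - 4714 = 2677$)
$t + R = 2677 - 17623 = -14946$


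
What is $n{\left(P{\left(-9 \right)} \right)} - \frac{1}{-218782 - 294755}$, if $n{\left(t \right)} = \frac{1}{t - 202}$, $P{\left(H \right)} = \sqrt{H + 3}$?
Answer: $\frac{\sqrt{6} - 513335 i}{513537 \left(\sqrt{6} + 202 i\right)} \approx -0.0049478 - 6.0022 \cdot 10^{-5} i$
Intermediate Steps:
$P{\left(H \right)} = \sqrt{3 + H}$
$n{\left(t \right)} = \frac{1}{-202 + t}$
$n{\left(P{\left(-9 \right)} \right)} - \frac{1}{-218782 - 294755} = \frac{1}{-202 + \sqrt{3 - 9}} - \frac{1}{-218782 - 294755} = \frac{1}{-202 + \sqrt{-6}} - \frac{1}{-513537} = \frac{1}{-202 + i \sqrt{6}} - - \frac{1}{513537} = \frac{1}{-202 + i \sqrt{6}} + \frac{1}{513537} = \frac{1}{513537} + \frac{1}{-202 + i \sqrt{6}}$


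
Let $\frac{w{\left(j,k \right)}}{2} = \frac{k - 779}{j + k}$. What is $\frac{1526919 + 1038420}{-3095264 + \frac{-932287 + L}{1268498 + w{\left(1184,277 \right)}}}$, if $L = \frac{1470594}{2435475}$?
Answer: $- \frac{3859641365851237479450}{4656932985966633789197} \approx -0.82879$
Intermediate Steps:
$w{\left(j,k \right)} = \frac{2 \left(-779 + k\right)}{j + k}$ ($w{\left(j,k \right)} = 2 \frac{k - 779}{j + k} = 2 \frac{-779 + k}{j + k} = \frac{2 \left(-779 + k\right)}{j + k}$)
$L = \frac{490198}{811825}$ ($L = 1470594 \cdot \frac{1}{2435475} = \frac{490198}{811825} \approx 0.60382$)
$\frac{1526919 + 1038420}{-3095264 + \frac{-932287 + L}{1268498 + w{\left(1184,277 \right)}}} = \frac{1526919 + 1038420}{-3095264 + \frac{-932287 + \frac{490198}{811825}}{1268498 + \frac{2 \left(-779 + 277\right)}{1184 + 277}}} = \frac{2565339}{-3095264 - \frac{756853403577}{811825 \left(1268498 + 2 \cdot \frac{1}{1461} \left(-502\right)\right)}} = \frac{2565339}{-3095264 - \frac{756853403577}{811825 \left(1268498 - \frac{1004}{1461}\right)}} = \frac{2565339}{-3095264 - \frac{756853403577}{811825 \cdot \frac{1853274574}{1461}}} = \frac{2565339}{-3095264 - \frac{1105762822625997}{1504534631037550}} = \frac{2565339}{- \frac{4656932985966633789197}{1504534631037550}} = 2565339 \left(- \frac{1504534631037550}{4656932985966633789197}\right) = - \frac{3859641365851237479450}{4656932985966633789197}$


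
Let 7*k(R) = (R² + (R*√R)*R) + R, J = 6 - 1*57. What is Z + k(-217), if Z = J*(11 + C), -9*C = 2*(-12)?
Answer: 5999 + 6727*I*√217 ≈ 5999.0 + 99095.0*I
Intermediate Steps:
J = -51 (J = 6 - 57 = -51)
k(R) = R/7 + R²/7 + R^(5/2)/7 (k(R) = ((R² + (R*√R)*R) + R)/7 = ((R² + R^(3/2)*R) + R)/7 = ((R² + R^(5/2)) + R)/7 = (R + R² + R^(5/2))/7 = R/7 + R²/7 + R^(5/2)/7)
C = 8/3 (C = -2*(-12)/9 = -⅑*(-24) = 8/3 ≈ 2.6667)
Z = -697 (Z = -51*(11 + 8/3) = -51*41/3 = -697)
Z + k(-217) = -697 + ((⅐)*(-217) + (⅐)*(-217)² + (-217)^(5/2)/7) = -697 + (-31 + (⅐)*47089 + (47089*I*√217)/7) = -697 + (-31 + 6727 + 6727*I*√217) = -697 + (6696 + 6727*I*√217) = 5999 + 6727*I*√217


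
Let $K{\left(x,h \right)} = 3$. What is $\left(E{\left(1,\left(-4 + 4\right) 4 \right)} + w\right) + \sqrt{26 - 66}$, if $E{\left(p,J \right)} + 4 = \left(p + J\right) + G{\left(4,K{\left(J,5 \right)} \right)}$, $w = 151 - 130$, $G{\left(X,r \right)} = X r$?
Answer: $30 + 2 i \sqrt{10} \approx 30.0 + 6.3246 i$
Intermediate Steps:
$w = 21$
$E{\left(p,J \right)} = 8 + J + p$ ($E{\left(p,J \right)} = -4 + \left(\left(p + J\right) + 4 \cdot 3\right) = -4 + \left(\left(J + p\right) + 12\right) = -4 + \left(12 + J + p\right) = 8 + J + p$)
$\left(E{\left(1,\left(-4 + 4\right) 4 \right)} + w\right) + \sqrt{26 - 66} = \left(\left(8 + \left(-4 + 4\right) 4 + 1\right) + 21\right) + \sqrt{26 - 66} = \left(\left(8 + 0 \cdot 4 + 1\right) + 21\right) + \sqrt{-40} = \left(\left(8 + 0 + 1\right) + 21\right) + 2 i \sqrt{10} = \left(9 + 21\right) + 2 i \sqrt{10} = 30 + 2 i \sqrt{10}$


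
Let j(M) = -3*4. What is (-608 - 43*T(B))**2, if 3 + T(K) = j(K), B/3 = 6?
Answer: 1369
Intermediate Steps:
B = 18 (B = 3*6 = 18)
j(M) = -12
T(K) = -15 (T(K) = -3 - 12 = -15)
(-608 - 43*T(B))**2 = (-608 - 43*(-15))**2 = (-608 + 645)**2 = 37**2 = 1369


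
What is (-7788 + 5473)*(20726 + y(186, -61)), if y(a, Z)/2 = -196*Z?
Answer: -103336970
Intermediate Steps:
y(a, Z) = -392*Z (y(a, Z) = 2*(-196*Z) = -392*Z)
(-7788 + 5473)*(20726 + y(186, -61)) = (-7788 + 5473)*(20726 - 392*(-61)) = -2315*(20726 + 23912) = -2315*44638 = -103336970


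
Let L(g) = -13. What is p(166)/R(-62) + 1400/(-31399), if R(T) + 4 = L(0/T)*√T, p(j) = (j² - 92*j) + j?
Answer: 50*(-364*√62 + 7818463*I)/(31399*(-4*I + 13*√62)) ≈ -4.7902 + 121.44*I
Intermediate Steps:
p(j) = j² - 91*j
R(T) = -4 - 13*√T
p(166)/R(-62) + 1400/(-31399) = (166*(-91 + 166))/(-4 - 13*I*√62) + 1400/(-31399) = (166*75)/(-4 - 13*I*√62) + 1400*(-1/31399) = 12450/(-4 - 13*I*√62) - 1400/31399 = -1400/31399 + 12450/(-4 - 13*I*√62)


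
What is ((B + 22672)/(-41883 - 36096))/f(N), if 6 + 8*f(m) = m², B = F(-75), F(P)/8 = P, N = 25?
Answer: -176576/48269001 ≈ -0.0036582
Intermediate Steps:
F(P) = 8*P
B = -600 (B = 8*(-75) = -600)
f(m) = -¾ + m²/8
((B + 22672)/(-41883 - 36096))/f(N) = ((-600 + 22672)/(-41883 - 36096))/(-¾ + (⅛)*25²) = (22072/(-77979))/(-¾ + (⅛)*625) = (22072*(-1/77979))/(-¾ + 625/8) = -22072/(77979*619/8) = -22072/77979*8/619 = -176576/48269001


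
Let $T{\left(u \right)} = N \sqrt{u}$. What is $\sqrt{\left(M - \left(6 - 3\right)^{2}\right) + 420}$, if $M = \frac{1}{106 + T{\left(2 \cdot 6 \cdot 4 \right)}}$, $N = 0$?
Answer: $\frac{\sqrt{4618102}}{106} \approx 20.273$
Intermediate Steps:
$T{\left(u \right)} = 0$ ($T{\left(u \right)} = 0 \sqrt{u} = 0$)
$M = \frac{1}{106}$ ($M = \frac{1}{106 + 0} = \frac{1}{106} \approx 0.009434$)
$\sqrt{\left(M - \left(6 - 3\right)^{2}\right) + 420} = \sqrt{\left(\frac{1}{106} - \left(6 - 3\right)^{2}\right) + 420} = \sqrt{\left(\frac{1}{106} - 3^{2}\right) + 420} = \sqrt{\left(\frac{1}{106} - 9\right) + 420} = \sqrt{- \frac{953}{106} + 420} = \sqrt{\frac{43567}{106}} = \frac{\sqrt{4618102}}{106}$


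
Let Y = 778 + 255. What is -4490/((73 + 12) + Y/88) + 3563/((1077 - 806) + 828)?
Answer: -57700723/1336541 ≈ -43.172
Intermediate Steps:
Y = 1033
-4490/((73 + 12) + Y/88) + 3563/((1077 - 806) + 828) = -4490/((73 + 12) + 1033/88) + 3563/((1077 - 806) + 828) = -4490/(85 + 1033*(1/88)) + 3563/(271 + 828) = -4490/(85 + 1033/88) + 3563/1099 = -4490/8513/88 + 3563*(1/1099) = -4490*88/8513 + 509/157 = -395120/8513 + 509/157 = -57700723/1336541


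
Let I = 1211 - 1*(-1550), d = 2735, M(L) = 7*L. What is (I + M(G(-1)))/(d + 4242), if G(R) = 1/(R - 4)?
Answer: 13798/34885 ≈ 0.39553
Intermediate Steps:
G(R) = 1/(-4 + R)
I = 2761 (I = 1211 + 1550 = 2761)
(I + M(G(-1)))/(d + 4242) = (2761 + 7/(-4 - 1))/(2735 + 4242) = (2761 + 7/(-5))/6977 = (2761 + 7*(-⅕))*(1/6977) = (2761 - 7/5)*(1/6977) = (13798/5)*(1/6977) = 13798/34885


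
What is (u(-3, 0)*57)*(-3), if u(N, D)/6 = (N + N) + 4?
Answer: 2052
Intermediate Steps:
u(N, D) = 24 + 12*N (u(N, D) = 6*((N + N) + 4) = 6*(2*N + 4) = 6*(4 + 2*N) = 24 + 12*N)
(u(-3, 0)*57)*(-3) = ((24 + 12*(-3))*57)*(-3) = ((24 - 36)*57)*(-3) = -12*57*(-3) = -684*(-3) = 2052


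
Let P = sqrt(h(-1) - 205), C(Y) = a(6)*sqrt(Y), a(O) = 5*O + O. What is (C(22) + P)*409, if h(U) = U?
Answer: 14724*sqrt(22) + 409*I*sqrt(206) ≈ 69062.0 + 5870.3*I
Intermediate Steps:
a(O) = 6*O
C(Y) = 36*sqrt(Y) (C(Y) = (6*6)*sqrt(Y) = 36*sqrt(Y))
P = I*sqrt(206) (P = sqrt(-1 - 205) = sqrt(-206) = I*sqrt(206) ≈ 14.353*I)
(C(22) + P)*409 = (36*sqrt(22) + I*sqrt(206))*409 = 14724*sqrt(22) + 409*I*sqrt(206)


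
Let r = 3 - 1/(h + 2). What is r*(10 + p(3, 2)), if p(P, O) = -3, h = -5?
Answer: 70/3 ≈ 23.333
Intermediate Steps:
r = 10/3 (r = 3 - 1/(-5 + 2) = 3 - 1/(-3) = 3 - 1*(-⅓) = 3 + ⅓ = 10/3 ≈ 3.3333)
r*(10 + p(3, 2)) = 10*(10 - 3)/3 = (10/3)*7 = 70/3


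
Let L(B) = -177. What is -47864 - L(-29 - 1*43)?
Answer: -47687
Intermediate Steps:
-47864 - L(-29 - 1*43) = -47864 - 1*(-177) = -47864 + 177 = -47687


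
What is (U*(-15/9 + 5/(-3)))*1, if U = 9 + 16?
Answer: -250/3 ≈ -83.333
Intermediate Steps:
U = 25
(U*(-15/9 + 5/(-3)))*1 = (25*(-15/9 + 5/(-3)))*1 = (25*(-15*1/9 + 5*(-1/3)))*1 = (25*(-5/3 - 5/3))*1 = (25*(-10/3))*1 = -250/3*1 = -250/3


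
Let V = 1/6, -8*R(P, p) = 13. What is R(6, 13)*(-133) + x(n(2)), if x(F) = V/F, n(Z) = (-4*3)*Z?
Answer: 31121/144 ≈ 216.12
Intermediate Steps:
R(P, p) = -13/8 (R(P, p) = -1/8*13 = -13/8)
V = 1/6 ≈ 0.16667
n(Z) = -12*Z
x(F) = 1/(6*F)
R(6, 13)*(-133) + x(n(2)) = -13/8*(-133) + 1/(6*((-12*2))) = 1729/8 + (1/6)/(-24) = 1729/8 + (1/6)*(-1/24) = 1729/8 - 1/144 = 31121/144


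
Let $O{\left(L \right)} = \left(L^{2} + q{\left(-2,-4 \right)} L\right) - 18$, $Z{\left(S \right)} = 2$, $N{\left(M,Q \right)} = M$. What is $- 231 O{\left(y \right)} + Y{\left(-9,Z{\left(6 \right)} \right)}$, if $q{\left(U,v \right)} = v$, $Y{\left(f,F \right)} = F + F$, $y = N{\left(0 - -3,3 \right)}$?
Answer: $4855$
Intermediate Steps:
$y = 3$ ($y = 0 - -3 = 0 + 3 = 3$)
$Y{\left(f,F \right)} = 2 F$
$O{\left(L \right)} = -18 + L^{2} - 4 L$ ($O{\left(L \right)} = \left(L^{2} - 4 L\right) - 18 = -18 + L^{2} - 4 L$)
$- 231 O{\left(y \right)} + Y{\left(-9,Z{\left(6 \right)} \right)} = - 231 \left(-18 + 3^{2} - 12\right) + 2 \cdot 2 = - 231 \left(-18 + 9 - 12\right) + 4 = \left(-231\right) \left(-21\right) + 4 = 4851 + 4 = 4855$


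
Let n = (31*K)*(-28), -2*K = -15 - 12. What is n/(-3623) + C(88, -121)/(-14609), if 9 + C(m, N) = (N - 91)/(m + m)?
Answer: 7533910255/2328849908 ≈ 3.2350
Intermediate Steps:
K = 27/2 (K = -(-15 - 12)/2 = -½*(-27) = 27/2 ≈ 13.500)
C(m, N) = -9 + (-91 + N)/(2*m) (C(m, N) = -9 + (N - 91)/(m + m) = -9 + (-91 + N)/((2*m)) = -9 + (-91 + N)*(1/(2*m)) = -9 + (-91 + N)/(2*m))
n = -11718 (n = (31*(27/2))*(-28) = (837/2)*(-28) = -11718)
n/(-3623) + C(88, -121)/(-14609) = -11718/(-3623) + ((½)*(-91 - 121 - 18*88)/88)/(-14609) = -11718*(-1/3623) + ((½)*(1/88)*(-91 - 121 - 1584))*(-1/14609) = 11718/3623 + ((½)*(1/88)*(-1796))*(-1/14609) = 11718/3623 - 449/44*(-1/14609) = 11718/3623 + 449/642796 = 7533910255/2328849908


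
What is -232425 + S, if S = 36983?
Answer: -195442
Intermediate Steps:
-232425 + S = -232425 + 36983 = -195442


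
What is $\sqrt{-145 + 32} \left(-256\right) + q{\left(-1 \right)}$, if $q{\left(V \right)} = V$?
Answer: $-1 - 256 i \sqrt{113} \approx -1.0 - 2721.3 i$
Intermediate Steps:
$\sqrt{-145 + 32} \left(-256\right) + q{\left(-1 \right)} = \sqrt{-145 + 32} \left(-256\right) - 1 = \sqrt{-113} \left(-256\right) - 1 = i \sqrt{113} \left(-256\right) - 1 = - 256 i \sqrt{113} - 1 = -1 - 256 i \sqrt{113}$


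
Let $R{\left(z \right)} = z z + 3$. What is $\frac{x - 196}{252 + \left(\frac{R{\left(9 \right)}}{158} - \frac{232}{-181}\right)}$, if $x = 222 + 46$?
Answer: $\frac{514764}{1814639} \approx 0.28367$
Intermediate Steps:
$R{\left(z \right)} = 3 + z^{2}$ ($R{\left(z \right)} = z^{2} + 3 = 3 + z^{2}$)
$x = 268$
$\frac{x - 196}{252 + \left(\frac{R{\left(9 \right)}}{158} - \frac{232}{-181}\right)} = \frac{268 - 196}{252 + \left(\frac{3 + 9^{2}}{158} - \frac{232}{-181}\right)} = \frac{72}{252 + \left(\left(3 + 81\right) \frac{1}{158} - - \frac{232}{181}\right)} = \frac{72}{252 + \left(84 \cdot \frac{1}{158} + \frac{232}{181}\right)} = \frac{72}{252 + \left(\frac{42}{79} + \frac{232}{181}\right)} = \frac{72}{252 + \frac{25930}{14299}} = \frac{72}{\frac{3629278}{14299}} = 72 \cdot \frac{14299}{3629278} = \frac{514764}{1814639}$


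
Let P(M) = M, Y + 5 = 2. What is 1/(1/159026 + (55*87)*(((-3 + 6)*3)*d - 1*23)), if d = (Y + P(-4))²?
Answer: 159026/318072673381 ≈ 4.9997e-7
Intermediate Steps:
Y = -3 (Y = -5 + 2 = -3)
d = 49 (d = (-3 - 4)² = (-7)² = 49)
1/(1/159026 + (55*87)*(((-3 + 6)*3)*d - 1*23)) = 1/(1/159026 + (55*87)*(((-3 + 6)*3)*49 - 1*23)) = 1/(1/159026 + 4785*((3*3)*49 - 23)) = 1/(1/159026 + 4785*(9*49 - 23)) = 1/(1/159026 + 4785*(441 - 23)) = 1/(1/159026 + 4785*418) = 1/(1/159026 + 2000130) = 1/(318072673381/159026) = 159026/318072673381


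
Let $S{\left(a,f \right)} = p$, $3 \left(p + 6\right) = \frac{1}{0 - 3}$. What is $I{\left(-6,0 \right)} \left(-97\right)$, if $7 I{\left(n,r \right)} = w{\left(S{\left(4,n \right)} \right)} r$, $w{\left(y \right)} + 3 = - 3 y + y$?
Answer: $0$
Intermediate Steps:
$p = - \frac{55}{9}$ ($p = -6 + \frac{1}{3 \left(0 - 3\right)} = -6 + \frac{1}{3 \left(-3\right)} = -6 + \frac{1}{3} \left(- \frac{1}{3}\right) = -6 - \frac{1}{9} = - \frac{55}{9} \approx -6.1111$)
$S{\left(a,f \right)} = - \frac{55}{9}$
$w{\left(y \right)} = -3 - 2 y$ ($w{\left(y \right)} = -3 + \left(- 3 y + y\right) = -3 - 2 y$)
$I{\left(n,r \right)} = \frac{83 r}{63}$ ($I{\left(n,r \right)} = \frac{\left(-3 - - \frac{110}{9}\right) r}{7} = \frac{\left(-3 + \frac{110}{9}\right) r}{7} = \frac{\frac{83}{9} r}{7} = \frac{83 r}{63}$)
$I{\left(-6,0 \right)} \left(-97\right) = \frac{83}{63} \cdot 0 \left(-97\right) = 0 \left(-97\right) = 0$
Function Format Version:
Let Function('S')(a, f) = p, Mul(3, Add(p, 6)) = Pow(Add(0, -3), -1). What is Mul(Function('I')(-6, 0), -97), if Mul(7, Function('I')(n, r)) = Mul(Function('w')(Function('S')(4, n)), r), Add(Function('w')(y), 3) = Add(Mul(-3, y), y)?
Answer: 0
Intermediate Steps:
p = Rational(-55, 9) (p = Add(-6, Mul(Rational(1, 3), Pow(Add(0, -3), -1))) = Add(-6, Mul(Rational(1, 3), Pow(-3, -1))) = Add(-6, Mul(Rational(1, 3), Rational(-1, 3))) = Add(-6, Rational(-1, 9)) = Rational(-55, 9) ≈ -6.1111)
Function('S')(a, f) = Rational(-55, 9)
Function('w')(y) = Add(-3, Mul(-2, y)) (Function('w')(y) = Add(-3, Add(Mul(-3, y), y)) = Add(-3, Mul(-2, y)))
Function('I')(n, r) = Mul(Rational(83, 63), r) (Function('I')(n, r) = Mul(Rational(1, 7), Mul(Add(-3, Mul(-2, Rational(-55, 9))), r)) = Mul(Rational(1, 7), Mul(Add(-3, Rational(110, 9)), r)) = Mul(Rational(1, 7), Mul(Rational(83, 9), r)) = Mul(Rational(83, 63), r))
Mul(Function('I')(-6, 0), -97) = Mul(Mul(Rational(83, 63), 0), -97) = Mul(0, -97) = 0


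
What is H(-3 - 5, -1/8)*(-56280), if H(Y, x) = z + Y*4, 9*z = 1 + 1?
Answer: 5365360/3 ≈ 1.7885e+6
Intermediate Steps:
z = 2/9 (z = (1 + 1)/9 = (⅑)*2 = 2/9 ≈ 0.22222)
H(Y, x) = 2/9 + 4*Y (H(Y, x) = 2/9 + Y*4 = 2/9 + 4*Y)
H(-3 - 5, -1/8)*(-56280) = (2/9 + 4*(-3 - 5))*(-56280) = (2/9 + 4*(-8))*(-56280) = (2/9 - 32)*(-56280) = -286/9*(-56280) = 5365360/3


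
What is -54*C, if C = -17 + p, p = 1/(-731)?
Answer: 671112/731 ≈ 918.07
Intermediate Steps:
p = -1/731 ≈ -0.0013680
C = -12428/731 (C = -17 - 1/731 = -12428/731 ≈ -17.001)
-54*C = -54*(-12428/731) = 671112/731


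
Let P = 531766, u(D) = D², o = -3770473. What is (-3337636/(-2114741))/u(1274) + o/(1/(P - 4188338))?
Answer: 11830579398348376858677333/858096340829 ≈ 1.3787e+13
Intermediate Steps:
(-3337636/(-2114741))/u(1274) + o/(1/(P - 4188338)) = (-3337636/(-2114741))/(1274²) - 3770473/(1/(531766 - 4188338)) = -3337636*(-1/2114741)/1623076 - 3770473/(1/(-3656572)) = (3337636/2114741)*(1/1623076) - 3770473/(-1/3656572) = 834409/858096340829 - 3770473*(-3656572) = 834409/858096340829 + 13787005998556 = 11830579398348376858677333/858096340829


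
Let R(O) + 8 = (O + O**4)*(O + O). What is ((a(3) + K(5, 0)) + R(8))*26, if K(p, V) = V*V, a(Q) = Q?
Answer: 1707134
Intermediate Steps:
K(p, V) = V**2
R(O) = -8 + 2*O*(O + O**4) (R(O) = -8 + (O + O**4)*(O + O) = -8 + (O + O**4)*(2*O) = -8 + 2*O*(O + O**4))
((a(3) + K(5, 0)) + R(8))*26 = ((3 + 0**2) + (-8 + 2*8**2 + 2*8**5))*26 = ((3 + 0) + (-8 + 2*64 + 2*32768))*26 = (3 + (-8 + 128 + 65536))*26 = (3 + 65656)*26 = 65659*26 = 1707134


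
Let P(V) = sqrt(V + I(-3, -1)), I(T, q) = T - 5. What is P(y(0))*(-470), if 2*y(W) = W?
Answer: -940*I*sqrt(2) ≈ -1329.4*I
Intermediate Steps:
I(T, q) = -5 + T
y(W) = W/2
P(V) = sqrt(-8 + V) (P(V) = sqrt(V + (-5 - 3)) = sqrt(V - 8) = sqrt(-8 + V))
P(y(0))*(-470) = sqrt(-8 + (1/2)*0)*(-470) = sqrt(-8 + 0)*(-470) = sqrt(-8)*(-470) = (2*I*sqrt(2))*(-470) = -940*I*sqrt(2)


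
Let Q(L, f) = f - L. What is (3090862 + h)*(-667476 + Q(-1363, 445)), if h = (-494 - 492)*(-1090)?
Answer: -2772907952136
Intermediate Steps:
h = 1074740 (h = -986*(-1090) = 1074740)
(3090862 + h)*(-667476 + Q(-1363, 445)) = (3090862 + 1074740)*(-667476 + (445 - 1*(-1363))) = 4165602*(-667476 + (445 + 1363)) = 4165602*(-667476 + 1808) = 4165602*(-665668) = -2772907952136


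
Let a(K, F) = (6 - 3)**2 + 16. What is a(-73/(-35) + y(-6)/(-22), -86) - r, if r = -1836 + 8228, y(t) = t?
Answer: -6367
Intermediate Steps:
r = 6392
a(K, F) = 25 (a(K, F) = 3**2 + 16 = 9 + 16 = 25)
a(-73/(-35) + y(-6)/(-22), -86) - r = 25 - 1*6392 = 25 - 6392 = -6367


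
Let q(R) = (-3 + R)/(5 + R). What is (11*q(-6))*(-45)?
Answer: -4455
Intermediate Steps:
q(R) = (-3 + R)/(5 + R)
(11*q(-6))*(-45) = (11*((-3 - 6)/(5 - 6)))*(-45) = (11*(-9/(-1)))*(-45) = (11*(-1*(-9)))*(-45) = (11*9)*(-45) = 99*(-45) = -4455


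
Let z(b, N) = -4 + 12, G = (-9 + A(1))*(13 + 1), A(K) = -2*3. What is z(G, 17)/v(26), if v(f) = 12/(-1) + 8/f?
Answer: -13/19 ≈ -0.68421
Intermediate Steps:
A(K) = -6
v(f) = -12 + 8/f (v(f) = 12*(-1) + 8/f = -12 + 8/f)
G = -210 (G = (-9 - 6)*(13 + 1) = -15*14 = -210)
z(b, N) = 8
z(G, 17)/v(26) = 8/(-12 + 8/26) = 8/(-12 + 8*(1/26)) = 8/(-12 + 4/13) = 8/(-152/13) = 8*(-13/152) = -13/19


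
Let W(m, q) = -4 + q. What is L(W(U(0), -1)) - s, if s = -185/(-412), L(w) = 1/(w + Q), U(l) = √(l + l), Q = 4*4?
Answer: -1623/4532 ≈ -0.35812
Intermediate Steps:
Q = 16
U(l) = √2*√l (U(l) = √(2*l) = √2*√l)
L(w) = 1/(16 + w) (L(w) = 1/(w + 16) = 1/(16 + w))
s = 185/412 (s = -185*(-1/412) = 185/412 ≈ 0.44903)
L(W(U(0), -1)) - s = 1/(16 + (-4 - 1)) - 1*185/412 = 1/(16 - 5) - 185/412 = 1/11 - 185/412 = -1623/4532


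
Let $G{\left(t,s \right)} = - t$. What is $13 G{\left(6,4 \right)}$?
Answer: $-78$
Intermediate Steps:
$13 G{\left(6,4 \right)} = 13 \left(\left(-1\right) 6\right) = 13 \left(-6\right) = -78$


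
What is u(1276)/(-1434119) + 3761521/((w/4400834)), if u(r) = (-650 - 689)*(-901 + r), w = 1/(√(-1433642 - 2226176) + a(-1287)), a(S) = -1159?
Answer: -27514847086846962341269/1434119 + 314522760661766*I*√10138 ≈ -1.9186e+16 + 3.1669e+16*I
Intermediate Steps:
w = 1/(-1159 + 19*I*√10138) (w = 1/(√(-1433642 - 2226176) - 1159) = 1/(√(-3659818) - 1159) = 1/(19*I*√10138 - 1159) = 1/(-1159 + 19*I*√10138) ≈ -0.00023166 - 0.00038238*I)
u(r) = 1206439 - 1339*r (u(r) = -1339*(-901 + r) = 1206439 - 1339*r)
u(1276)/(-1434119) + 3761521/((w/4400834)) = (1206439 - 1339*1276)/(-1434119) + 3761521/(((-61/263321 - I*√10138/263321)/4400834)) = (1206439 - 1708564)*(-1/1434119) + 3761521/(((-61/263321 - I*√10138/263321)*(1/4400834))) = -502125*(-1/1434119) + 3761521/(-61/1158832009714 - I*√10138/1158832009714) = 502125/1434119 + 3761521/(-61/1158832009714 - I*√10138/1158832009714)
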